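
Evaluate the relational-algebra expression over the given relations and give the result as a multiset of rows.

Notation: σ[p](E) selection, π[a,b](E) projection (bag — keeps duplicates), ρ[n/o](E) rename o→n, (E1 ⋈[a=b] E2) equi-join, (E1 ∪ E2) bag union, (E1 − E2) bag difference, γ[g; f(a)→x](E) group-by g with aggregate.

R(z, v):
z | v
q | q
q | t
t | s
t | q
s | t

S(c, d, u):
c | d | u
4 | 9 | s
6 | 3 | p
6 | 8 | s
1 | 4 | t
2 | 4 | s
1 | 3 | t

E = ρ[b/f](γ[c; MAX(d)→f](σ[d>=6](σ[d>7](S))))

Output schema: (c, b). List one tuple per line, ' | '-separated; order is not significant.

Per-node cardinality:
  S → 6
  σ[d>7](S) → 2
  σ[d>=6](σ[d>7](S)) → 2
  γ[c; MAX(d)→f](σ[d>=6](σ[d>7](S))) → 2
  ρ[b/f](γ[c; MAX(d)→f](σ[d>=6](σ[d>7](S)))) → 2

== RESULT ==
c | b
4 | 9
6 | 8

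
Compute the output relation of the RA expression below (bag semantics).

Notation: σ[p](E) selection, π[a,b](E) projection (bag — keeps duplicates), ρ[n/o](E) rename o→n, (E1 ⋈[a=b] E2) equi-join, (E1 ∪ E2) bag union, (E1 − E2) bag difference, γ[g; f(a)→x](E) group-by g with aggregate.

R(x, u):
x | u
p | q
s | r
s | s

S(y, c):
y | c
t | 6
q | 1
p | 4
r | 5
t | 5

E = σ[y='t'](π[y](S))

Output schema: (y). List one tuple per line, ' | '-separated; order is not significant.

Stepwise |·|:
  S → 5
  π[y](S) → 5
  σ[y='t'](π[y](S)) → 2

== RESULT ==
y
t
t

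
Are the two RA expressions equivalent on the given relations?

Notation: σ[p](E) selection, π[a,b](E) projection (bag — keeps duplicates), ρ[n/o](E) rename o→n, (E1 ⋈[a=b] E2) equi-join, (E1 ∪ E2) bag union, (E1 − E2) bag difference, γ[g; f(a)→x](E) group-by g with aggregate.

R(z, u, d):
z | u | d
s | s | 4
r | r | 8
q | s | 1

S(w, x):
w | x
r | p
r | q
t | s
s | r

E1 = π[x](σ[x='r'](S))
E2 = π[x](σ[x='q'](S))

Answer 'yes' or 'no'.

E1 per-node cardinality:
  S → 4
  σ[x='r'](S) → 1
  π[x](σ[x='r'](S)) → 1
E2 per-node cardinality:
  S → 4
  σ[x='q'](S) → 1
  π[x](σ[x='q'](S)) → 1

E1 result:
x
r
E2 result:
x
q
Witness: ('q',) appears 0× in E1 but 1× in E2.

no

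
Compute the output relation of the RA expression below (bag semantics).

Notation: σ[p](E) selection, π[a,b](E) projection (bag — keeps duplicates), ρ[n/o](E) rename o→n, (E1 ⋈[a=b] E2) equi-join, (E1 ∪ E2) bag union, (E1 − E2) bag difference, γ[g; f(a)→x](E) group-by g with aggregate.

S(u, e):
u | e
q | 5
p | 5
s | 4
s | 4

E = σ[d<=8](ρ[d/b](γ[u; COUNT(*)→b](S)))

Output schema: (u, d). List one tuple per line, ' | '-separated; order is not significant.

Row counts bottom-up:
  S → 4
  γ[u; COUNT(*)→b](S) → 3
  ρ[d/b](γ[u; COUNT(*)→b](S)) → 3
  σ[d<=8](ρ[d/b](γ[u; COUNT(*)→b](S))) → 3

== RESULT ==
u | d
p | 1
q | 1
s | 2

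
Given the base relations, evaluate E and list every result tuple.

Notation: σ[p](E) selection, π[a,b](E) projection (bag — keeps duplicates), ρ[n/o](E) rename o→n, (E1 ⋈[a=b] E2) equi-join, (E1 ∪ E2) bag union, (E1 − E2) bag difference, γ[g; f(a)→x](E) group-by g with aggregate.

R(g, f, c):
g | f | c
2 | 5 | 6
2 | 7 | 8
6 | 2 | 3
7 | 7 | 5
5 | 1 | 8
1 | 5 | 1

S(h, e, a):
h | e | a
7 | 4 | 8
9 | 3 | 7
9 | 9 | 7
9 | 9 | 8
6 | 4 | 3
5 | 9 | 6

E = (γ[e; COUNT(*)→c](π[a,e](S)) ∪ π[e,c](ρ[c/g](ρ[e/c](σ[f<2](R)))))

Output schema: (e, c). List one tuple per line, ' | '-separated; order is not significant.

Row counts bottom-up:
  S → 6
  π[a,e](S) → 6
  γ[e; COUNT(*)→c](π[a,e](S)) → 3
  R → 6
  σ[f<2](R) → 1
  ρ[e/c](σ[f<2](R)) → 1
  ρ[c/g](ρ[e/c](σ[f<2](R))) → 1
  π[e,c](ρ[c/g](ρ[e/c](σ[f<2](R)))) → 1
  (γ[e; COUNT(*)→c](π[a,e](S)) ∪ π[e,c](ρ[c/g](ρ[e/c](σ[f<2](R))))) → 4

== RESULT ==
e | c
3 | 1
4 | 2
8 | 5
9 | 3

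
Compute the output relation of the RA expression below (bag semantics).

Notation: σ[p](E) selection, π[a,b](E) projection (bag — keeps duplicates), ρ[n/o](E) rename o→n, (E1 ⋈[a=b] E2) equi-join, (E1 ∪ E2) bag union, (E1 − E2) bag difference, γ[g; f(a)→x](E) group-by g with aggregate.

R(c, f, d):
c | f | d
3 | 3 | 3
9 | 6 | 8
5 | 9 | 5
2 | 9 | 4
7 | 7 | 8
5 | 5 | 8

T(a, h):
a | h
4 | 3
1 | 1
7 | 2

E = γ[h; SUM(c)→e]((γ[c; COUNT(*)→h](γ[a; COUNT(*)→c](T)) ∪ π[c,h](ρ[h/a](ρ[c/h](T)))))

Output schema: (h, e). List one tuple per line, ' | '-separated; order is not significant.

Row counts bottom-up:
  T → 3
  γ[a; COUNT(*)→c](T) → 3
  γ[c; COUNT(*)→h](γ[a; COUNT(*)→c](T)) → 1
  T → 3
  ρ[c/h](T) → 3
  ρ[h/a](ρ[c/h](T)) → 3
  π[c,h](ρ[h/a](ρ[c/h](T))) → 3
  (γ[c; COUNT(*)→h](γ[a; COUNT(*)→c](T)) ∪ π[c,h](ρ[h/a](ρ[c/h](T)))) → 4
  γ[h; SUM(c)→e]((γ[c; COUNT(*)→h](γ[a; COUNT(*)→c](T)) ∪ π[c,h](ρ[h/a](ρ[c/h](T))))) → 4

== RESULT ==
h | e
1 | 1
3 | 1
4 | 3
7 | 2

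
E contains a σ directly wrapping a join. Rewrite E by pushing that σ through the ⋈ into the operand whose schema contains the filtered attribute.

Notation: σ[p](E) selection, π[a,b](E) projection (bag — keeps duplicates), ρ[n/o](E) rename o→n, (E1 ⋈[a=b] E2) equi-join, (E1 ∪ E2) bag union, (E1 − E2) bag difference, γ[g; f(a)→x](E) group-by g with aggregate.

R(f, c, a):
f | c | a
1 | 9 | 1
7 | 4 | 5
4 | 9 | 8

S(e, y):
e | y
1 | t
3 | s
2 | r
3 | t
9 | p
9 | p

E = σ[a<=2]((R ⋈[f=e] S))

σ filters on a, owned by the left side.
E' = (σ[a<=2](R) ⋈[f=e] S)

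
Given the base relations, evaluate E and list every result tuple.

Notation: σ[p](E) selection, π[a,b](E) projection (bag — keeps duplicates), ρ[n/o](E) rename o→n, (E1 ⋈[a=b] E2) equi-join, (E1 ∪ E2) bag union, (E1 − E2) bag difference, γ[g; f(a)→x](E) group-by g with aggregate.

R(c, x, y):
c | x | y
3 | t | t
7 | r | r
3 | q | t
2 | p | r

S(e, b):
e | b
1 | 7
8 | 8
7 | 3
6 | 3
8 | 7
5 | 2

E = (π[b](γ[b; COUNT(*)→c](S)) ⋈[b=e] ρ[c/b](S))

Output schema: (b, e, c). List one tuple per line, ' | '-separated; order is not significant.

Stepwise |·|:
  S → 6
  γ[b; COUNT(*)→c](S) → 4
  π[b](γ[b; COUNT(*)→c](S)) → 4
  S → 6
  ρ[c/b](S) → 6
  (π[b](γ[b; COUNT(*)→c](S)) ⋈[b=e] ρ[c/b](S)) → 3

== RESULT ==
b | e | c
7 | 7 | 3
8 | 8 | 7
8 | 8 | 8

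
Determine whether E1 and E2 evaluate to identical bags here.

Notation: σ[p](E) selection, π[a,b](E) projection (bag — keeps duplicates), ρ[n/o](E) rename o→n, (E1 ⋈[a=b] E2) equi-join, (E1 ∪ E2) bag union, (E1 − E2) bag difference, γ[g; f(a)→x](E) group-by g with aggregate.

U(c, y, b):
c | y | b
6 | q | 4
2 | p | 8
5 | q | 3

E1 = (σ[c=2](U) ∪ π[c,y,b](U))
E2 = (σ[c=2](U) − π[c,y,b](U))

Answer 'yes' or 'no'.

E1 stepwise |·|:
  U → 3
  σ[c=2](U) → 1
  U → 3
  π[c,y,b](U) → 3
  (σ[c=2](U) ∪ π[c,y,b](U)) → 4
E2 stepwise |·|:
  U → 3
  σ[c=2](U) → 1
  U → 3
  π[c,y,b](U) → 3
  (σ[c=2](U) − π[c,y,b](U)) → 0

E1 result:
c | y | b
2 | p | 8
2 | p | 8
5 | q | 3
6 | q | 4
E2 result:
c | y | b
(0 rows)
Witness: (5, 'q', 3) appears 1× in E1 but 0× in E2.

no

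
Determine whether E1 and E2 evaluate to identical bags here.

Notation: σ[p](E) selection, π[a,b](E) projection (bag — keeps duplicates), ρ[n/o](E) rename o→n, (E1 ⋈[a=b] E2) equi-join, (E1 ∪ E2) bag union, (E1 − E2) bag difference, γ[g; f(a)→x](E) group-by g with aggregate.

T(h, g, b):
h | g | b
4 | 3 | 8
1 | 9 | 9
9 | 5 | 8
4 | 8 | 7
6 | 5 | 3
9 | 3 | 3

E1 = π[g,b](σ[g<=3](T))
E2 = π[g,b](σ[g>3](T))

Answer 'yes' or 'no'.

E1 stepwise |·|:
  T → 6
  σ[g<=3](T) → 2
  π[g,b](σ[g<=3](T)) → 2
E2 stepwise |·|:
  T → 6
  σ[g>3](T) → 4
  π[g,b](σ[g>3](T)) → 4

E1 result:
g | b
3 | 3
3 | 8
E2 result:
g | b
5 | 3
5 | 8
8 | 7
9 | 9
Witness: (3, 8) appears 1× in E1 but 0× in E2.

no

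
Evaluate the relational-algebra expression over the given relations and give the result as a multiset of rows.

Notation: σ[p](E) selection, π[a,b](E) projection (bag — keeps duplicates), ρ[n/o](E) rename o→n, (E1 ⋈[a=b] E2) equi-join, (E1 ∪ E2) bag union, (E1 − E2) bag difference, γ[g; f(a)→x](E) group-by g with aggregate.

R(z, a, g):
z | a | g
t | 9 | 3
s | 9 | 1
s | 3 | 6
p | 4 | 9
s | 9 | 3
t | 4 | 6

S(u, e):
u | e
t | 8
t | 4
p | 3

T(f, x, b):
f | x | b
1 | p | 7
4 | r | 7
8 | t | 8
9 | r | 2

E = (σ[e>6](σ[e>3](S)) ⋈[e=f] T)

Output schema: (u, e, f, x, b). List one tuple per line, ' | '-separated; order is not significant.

Per-node cardinality:
  S → 3
  σ[e>3](S) → 2
  σ[e>6](σ[e>3](S)) → 1
  T → 4
  (σ[e>6](σ[e>3](S)) ⋈[e=f] T) → 1

== RESULT ==
u | e | f | x | b
t | 8 | 8 | t | 8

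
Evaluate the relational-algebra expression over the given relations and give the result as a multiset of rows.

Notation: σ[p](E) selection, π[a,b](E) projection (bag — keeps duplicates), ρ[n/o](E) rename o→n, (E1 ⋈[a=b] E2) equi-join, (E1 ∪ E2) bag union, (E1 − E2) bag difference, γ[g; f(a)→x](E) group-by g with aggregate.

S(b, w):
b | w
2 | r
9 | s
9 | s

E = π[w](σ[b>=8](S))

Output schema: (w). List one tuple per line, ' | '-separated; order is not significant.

Per-node cardinality:
  S → 3
  σ[b>=8](S) → 2
  π[w](σ[b>=8](S)) → 2

== RESULT ==
w
s
s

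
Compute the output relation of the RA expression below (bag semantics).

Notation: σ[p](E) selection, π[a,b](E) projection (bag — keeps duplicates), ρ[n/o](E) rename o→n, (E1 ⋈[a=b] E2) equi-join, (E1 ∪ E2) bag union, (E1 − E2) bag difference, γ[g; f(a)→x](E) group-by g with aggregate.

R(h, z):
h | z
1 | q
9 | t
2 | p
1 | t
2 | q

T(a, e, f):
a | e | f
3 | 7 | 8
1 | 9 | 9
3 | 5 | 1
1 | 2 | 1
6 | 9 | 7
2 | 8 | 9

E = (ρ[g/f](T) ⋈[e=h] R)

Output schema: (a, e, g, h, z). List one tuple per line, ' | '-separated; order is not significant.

Per-node cardinality:
  T → 6
  ρ[g/f](T) → 6
  R → 5
  (ρ[g/f](T) ⋈[e=h] R) → 4

== RESULT ==
a | e | g | h | z
1 | 2 | 1 | 2 | p
1 | 2 | 1 | 2 | q
1 | 9 | 9 | 9 | t
6 | 9 | 7 | 9 | t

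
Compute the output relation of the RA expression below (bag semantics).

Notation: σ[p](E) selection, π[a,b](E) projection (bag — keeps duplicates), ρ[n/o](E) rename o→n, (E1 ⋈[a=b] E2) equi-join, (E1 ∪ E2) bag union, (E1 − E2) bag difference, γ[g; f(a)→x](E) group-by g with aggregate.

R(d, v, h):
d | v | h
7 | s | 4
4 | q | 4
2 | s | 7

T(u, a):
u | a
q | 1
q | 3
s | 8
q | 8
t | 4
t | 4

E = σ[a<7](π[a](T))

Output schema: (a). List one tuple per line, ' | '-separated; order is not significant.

Row counts bottom-up:
  T → 6
  π[a](T) → 6
  σ[a<7](π[a](T)) → 4

== RESULT ==
a
1
3
4
4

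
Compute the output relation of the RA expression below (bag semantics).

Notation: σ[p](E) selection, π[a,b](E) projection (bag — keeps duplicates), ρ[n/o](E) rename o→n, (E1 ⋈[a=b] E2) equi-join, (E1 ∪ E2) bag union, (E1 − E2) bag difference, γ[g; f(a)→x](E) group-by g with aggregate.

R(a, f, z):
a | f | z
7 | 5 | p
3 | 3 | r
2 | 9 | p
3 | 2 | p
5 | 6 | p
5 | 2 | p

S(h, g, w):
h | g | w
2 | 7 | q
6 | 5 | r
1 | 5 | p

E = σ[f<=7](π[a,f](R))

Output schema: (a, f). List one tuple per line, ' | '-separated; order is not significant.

Stepwise |·|:
  R → 6
  π[a,f](R) → 6
  σ[f<=7](π[a,f](R)) → 5

== RESULT ==
a | f
3 | 2
3 | 3
5 | 2
5 | 6
7 | 5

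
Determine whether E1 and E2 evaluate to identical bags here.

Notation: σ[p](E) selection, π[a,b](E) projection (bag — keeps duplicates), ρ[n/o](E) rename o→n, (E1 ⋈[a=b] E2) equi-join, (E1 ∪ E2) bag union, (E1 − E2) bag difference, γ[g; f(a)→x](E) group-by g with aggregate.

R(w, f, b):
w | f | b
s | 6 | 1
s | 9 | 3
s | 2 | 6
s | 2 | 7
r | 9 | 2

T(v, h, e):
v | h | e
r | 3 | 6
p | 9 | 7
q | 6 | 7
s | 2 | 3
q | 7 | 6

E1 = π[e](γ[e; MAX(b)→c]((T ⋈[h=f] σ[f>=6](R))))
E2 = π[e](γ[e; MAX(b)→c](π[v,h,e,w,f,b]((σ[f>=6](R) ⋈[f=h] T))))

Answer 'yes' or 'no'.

E1 per-node cardinality:
  T → 5
  R → 5
  σ[f>=6](R) → 3
  (T ⋈[h=f] σ[f>=6](R)) → 3
  γ[e; MAX(b)→c]((T ⋈[h=f] σ[f>=6](R))) → 1
  π[e](γ[e; MAX(b)→c]((T ⋈[h=f] σ[f>=6](R)))) → 1
E2 per-node cardinality:
  R → 5
  σ[f>=6](R) → 3
  T → 5
  (σ[f>=6](R) ⋈[f=h] T) → 3
  π[v,h,e,w,f,b]((σ[f>=6](R) ⋈[f=h] T)) → 3
  γ[e; MAX(b)→c](π[v,h,e,w,f,b]((σ[f>=6](R) ⋈[f=h] T))) → 1
  π[e](γ[e; MAX(b)→c](π[v,h,e,w,f,b]((σ[f>=6](R) ⋈[f=h] T)))) → 1

E1 and E2 produce the same multiset:
e
7

yes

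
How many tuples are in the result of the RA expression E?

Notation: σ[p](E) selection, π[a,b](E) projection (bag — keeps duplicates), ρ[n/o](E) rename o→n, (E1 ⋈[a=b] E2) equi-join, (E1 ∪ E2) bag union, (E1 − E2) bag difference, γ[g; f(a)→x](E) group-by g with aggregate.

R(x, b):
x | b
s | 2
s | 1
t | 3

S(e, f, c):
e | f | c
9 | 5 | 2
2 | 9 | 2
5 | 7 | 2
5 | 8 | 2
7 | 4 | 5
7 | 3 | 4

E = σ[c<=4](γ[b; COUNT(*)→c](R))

Stepwise |·|:
  R → 3
  γ[b; COUNT(*)→c](R) → 3
  σ[c<=4](γ[b; COUNT(*)→c](R)) → 3

|E| = 3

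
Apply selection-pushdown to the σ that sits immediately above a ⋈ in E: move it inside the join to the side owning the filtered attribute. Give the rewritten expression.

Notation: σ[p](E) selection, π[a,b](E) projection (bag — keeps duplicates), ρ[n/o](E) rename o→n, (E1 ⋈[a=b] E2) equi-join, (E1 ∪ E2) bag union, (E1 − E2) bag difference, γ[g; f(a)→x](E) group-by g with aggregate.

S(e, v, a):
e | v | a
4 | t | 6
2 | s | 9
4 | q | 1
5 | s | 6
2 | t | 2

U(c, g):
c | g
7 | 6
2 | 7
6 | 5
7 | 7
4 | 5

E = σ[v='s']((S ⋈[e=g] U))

σ filters on v, owned by the left side.
E' = (σ[v='s'](S) ⋈[e=g] U)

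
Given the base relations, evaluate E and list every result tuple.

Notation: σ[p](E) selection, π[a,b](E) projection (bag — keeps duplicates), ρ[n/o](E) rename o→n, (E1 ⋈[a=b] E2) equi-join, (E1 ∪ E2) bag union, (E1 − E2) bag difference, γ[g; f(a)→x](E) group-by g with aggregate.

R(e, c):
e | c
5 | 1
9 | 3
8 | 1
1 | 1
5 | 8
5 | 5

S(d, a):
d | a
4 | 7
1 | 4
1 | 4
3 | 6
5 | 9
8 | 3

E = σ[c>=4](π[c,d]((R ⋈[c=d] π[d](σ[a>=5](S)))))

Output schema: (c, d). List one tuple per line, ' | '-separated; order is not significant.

Per-node cardinality:
  R → 6
  S → 6
  σ[a>=5](S) → 3
  π[d](σ[a>=5](S)) → 3
  (R ⋈[c=d] π[d](σ[a>=5](S))) → 2
  π[c,d]((R ⋈[c=d] π[d](σ[a>=5](S)))) → 2
  σ[c>=4](π[c,d]((R ⋈[c=d] π[d](σ[a>=5](S))))) → 1

== RESULT ==
c | d
5 | 5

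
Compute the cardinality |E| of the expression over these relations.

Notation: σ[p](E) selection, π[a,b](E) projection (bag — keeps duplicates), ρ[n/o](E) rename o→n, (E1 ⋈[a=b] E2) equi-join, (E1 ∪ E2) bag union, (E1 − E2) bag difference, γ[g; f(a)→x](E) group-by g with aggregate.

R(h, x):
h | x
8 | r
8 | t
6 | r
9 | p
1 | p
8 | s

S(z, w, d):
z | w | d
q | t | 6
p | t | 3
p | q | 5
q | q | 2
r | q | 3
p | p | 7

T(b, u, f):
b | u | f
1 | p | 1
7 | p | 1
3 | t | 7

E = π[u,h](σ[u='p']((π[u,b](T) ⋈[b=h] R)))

Subexpression sizes:
  T → 3
  π[u,b](T) → 3
  R → 6
  (π[u,b](T) ⋈[b=h] R) → 1
  σ[u='p']((π[u,b](T) ⋈[b=h] R)) → 1
  π[u,h](σ[u='p']((π[u,b](T) ⋈[b=h] R))) → 1

|E| = 1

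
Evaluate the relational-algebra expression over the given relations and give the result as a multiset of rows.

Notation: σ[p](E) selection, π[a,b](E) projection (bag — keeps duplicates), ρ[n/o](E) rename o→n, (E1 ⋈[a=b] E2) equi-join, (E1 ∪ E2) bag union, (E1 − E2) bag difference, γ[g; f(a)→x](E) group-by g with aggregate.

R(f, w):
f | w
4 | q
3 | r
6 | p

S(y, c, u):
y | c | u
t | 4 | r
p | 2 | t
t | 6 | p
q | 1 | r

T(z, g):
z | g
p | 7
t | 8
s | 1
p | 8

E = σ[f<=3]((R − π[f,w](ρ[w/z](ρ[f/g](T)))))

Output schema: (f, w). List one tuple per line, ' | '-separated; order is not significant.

Per-node cardinality:
  R → 3
  T → 4
  ρ[f/g](T) → 4
  ρ[w/z](ρ[f/g](T)) → 4
  π[f,w](ρ[w/z](ρ[f/g](T))) → 4
  (R − π[f,w](ρ[w/z](ρ[f/g](T)))) → 3
  σ[f<=3]((R − π[f,w](ρ[w/z](ρ[f/g](T))))) → 1

== RESULT ==
f | w
3 | r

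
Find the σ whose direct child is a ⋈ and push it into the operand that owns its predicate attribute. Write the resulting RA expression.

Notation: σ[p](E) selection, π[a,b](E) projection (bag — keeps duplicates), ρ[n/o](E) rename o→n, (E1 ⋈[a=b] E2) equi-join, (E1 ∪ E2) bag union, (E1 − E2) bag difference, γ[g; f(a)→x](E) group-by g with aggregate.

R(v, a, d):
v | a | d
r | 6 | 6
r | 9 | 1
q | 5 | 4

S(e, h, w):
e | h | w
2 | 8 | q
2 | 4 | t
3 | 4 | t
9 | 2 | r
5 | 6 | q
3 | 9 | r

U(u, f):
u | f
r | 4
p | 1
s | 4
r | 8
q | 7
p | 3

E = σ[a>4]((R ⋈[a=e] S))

σ filters on a, owned by the left side.
E' = (σ[a>4](R) ⋈[a=e] S)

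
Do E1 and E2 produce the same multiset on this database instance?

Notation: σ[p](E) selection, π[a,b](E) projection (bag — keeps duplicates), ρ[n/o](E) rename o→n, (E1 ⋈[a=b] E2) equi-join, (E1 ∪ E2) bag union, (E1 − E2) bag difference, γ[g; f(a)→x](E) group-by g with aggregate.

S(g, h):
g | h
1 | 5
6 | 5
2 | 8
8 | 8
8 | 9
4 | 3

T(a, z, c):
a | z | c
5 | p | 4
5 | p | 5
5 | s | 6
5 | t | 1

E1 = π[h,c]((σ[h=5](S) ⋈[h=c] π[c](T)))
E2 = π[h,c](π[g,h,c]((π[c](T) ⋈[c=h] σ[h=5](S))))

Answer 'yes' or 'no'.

E1 stepwise |·|:
  S → 6
  σ[h=5](S) → 2
  T → 4
  π[c](T) → 4
  (σ[h=5](S) ⋈[h=c] π[c](T)) → 2
  π[h,c]((σ[h=5](S) ⋈[h=c] π[c](T))) → 2
E2 stepwise |·|:
  T → 4
  π[c](T) → 4
  S → 6
  σ[h=5](S) → 2
  (π[c](T) ⋈[c=h] σ[h=5](S)) → 2
  π[g,h,c]((π[c](T) ⋈[c=h] σ[h=5](S))) → 2
  π[h,c](π[g,h,c]((π[c](T) ⋈[c=h] σ[h=5](S)))) → 2

E1 and E2 produce the same multiset:
h | c
5 | 5
5 | 5

yes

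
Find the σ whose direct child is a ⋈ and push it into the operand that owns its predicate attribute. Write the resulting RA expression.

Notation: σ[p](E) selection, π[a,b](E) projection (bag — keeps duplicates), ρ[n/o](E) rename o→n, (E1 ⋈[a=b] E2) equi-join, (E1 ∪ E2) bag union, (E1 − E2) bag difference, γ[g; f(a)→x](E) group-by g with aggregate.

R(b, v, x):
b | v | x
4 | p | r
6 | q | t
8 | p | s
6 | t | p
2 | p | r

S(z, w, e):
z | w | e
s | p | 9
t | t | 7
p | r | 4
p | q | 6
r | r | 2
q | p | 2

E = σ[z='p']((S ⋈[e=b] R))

σ filters on z, owned by the left side.
E' = (σ[z='p'](S) ⋈[e=b] R)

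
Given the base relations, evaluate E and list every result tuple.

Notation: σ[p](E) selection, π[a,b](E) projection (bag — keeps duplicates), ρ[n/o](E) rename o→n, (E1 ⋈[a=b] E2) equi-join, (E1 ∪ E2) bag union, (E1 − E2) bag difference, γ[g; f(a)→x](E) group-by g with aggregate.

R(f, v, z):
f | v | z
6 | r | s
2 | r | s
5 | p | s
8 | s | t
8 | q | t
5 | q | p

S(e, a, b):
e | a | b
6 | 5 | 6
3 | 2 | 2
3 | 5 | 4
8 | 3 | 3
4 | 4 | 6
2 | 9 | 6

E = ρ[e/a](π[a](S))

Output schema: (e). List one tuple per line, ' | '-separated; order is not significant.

Row counts bottom-up:
  S → 6
  π[a](S) → 6
  ρ[e/a](π[a](S)) → 6

== RESULT ==
e
2
3
4
5
5
9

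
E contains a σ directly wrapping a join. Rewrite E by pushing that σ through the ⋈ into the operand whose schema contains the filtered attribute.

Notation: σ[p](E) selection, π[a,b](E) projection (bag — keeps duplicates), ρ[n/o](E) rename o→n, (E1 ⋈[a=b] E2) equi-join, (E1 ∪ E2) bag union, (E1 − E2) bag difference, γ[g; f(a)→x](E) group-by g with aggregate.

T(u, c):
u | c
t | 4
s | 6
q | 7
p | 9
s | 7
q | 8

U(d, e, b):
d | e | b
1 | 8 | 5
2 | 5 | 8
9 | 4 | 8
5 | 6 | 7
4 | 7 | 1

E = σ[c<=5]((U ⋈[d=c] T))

σ filters on c, owned by the right side.
E' = (U ⋈[d=c] σ[c<=5](T))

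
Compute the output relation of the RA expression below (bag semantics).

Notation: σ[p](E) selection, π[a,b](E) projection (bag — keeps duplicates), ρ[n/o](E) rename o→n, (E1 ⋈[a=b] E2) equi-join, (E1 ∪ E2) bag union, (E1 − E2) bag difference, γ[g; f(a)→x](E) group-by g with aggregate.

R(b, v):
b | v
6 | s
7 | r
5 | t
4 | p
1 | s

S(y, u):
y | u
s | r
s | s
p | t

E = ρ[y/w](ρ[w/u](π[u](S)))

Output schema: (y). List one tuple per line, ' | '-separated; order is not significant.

Subexpression sizes:
  S → 3
  π[u](S) → 3
  ρ[w/u](π[u](S)) → 3
  ρ[y/w](ρ[w/u](π[u](S))) → 3

== RESULT ==
y
r
s
t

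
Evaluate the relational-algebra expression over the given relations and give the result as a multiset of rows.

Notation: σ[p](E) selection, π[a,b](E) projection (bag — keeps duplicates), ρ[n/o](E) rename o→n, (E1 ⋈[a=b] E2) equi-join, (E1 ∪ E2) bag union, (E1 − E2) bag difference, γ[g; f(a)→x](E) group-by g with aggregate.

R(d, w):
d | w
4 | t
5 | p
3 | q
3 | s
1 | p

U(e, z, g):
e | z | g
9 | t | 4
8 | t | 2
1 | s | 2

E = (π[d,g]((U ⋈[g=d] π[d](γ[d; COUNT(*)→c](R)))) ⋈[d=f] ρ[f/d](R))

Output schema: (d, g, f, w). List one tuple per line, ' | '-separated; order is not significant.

Row counts bottom-up:
  U → 3
  R → 5
  γ[d; COUNT(*)→c](R) → 4
  π[d](γ[d; COUNT(*)→c](R)) → 4
  (U ⋈[g=d] π[d](γ[d; COUNT(*)→c](R))) → 1
  π[d,g]((U ⋈[g=d] π[d](γ[d; COUNT(*)→c](R)))) → 1
  R → 5
  ρ[f/d](R) → 5
  (π[d,g]((U ⋈[g=d] π[d](γ[d; COUNT(*)→c](R)))) ⋈[d=f] ρ[f/d](R)) → 1

== RESULT ==
d | g | f | w
4 | 4 | 4 | t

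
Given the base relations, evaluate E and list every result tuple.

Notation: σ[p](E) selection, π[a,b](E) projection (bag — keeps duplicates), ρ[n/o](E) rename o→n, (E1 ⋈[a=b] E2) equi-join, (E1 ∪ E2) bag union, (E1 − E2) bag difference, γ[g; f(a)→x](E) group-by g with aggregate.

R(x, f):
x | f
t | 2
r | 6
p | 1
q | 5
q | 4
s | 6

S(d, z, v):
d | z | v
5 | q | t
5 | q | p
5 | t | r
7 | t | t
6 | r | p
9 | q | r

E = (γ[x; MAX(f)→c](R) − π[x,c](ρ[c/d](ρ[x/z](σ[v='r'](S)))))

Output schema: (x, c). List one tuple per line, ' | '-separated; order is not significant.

Stepwise |·|:
  R → 6
  γ[x; MAX(f)→c](R) → 5
  S → 6
  σ[v='r'](S) → 2
  ρ[x/z](σ[v='r'](S)) → 2
  ρ[c/d](ρ[x/z](σ[v='r'](S))) → 2
  π[x,c](ρ[c/d](ρ[x/z](σ[v='r'](S)))) → 2
  (γ[x; MAX(f)→c](R) − π[x,c](ρ[c/d](ρ[x/z](σ[v='r'](S))))) → 5

== RESULT ==
x | c
p | 1
q | 5
r | 6
s | 6
t | 2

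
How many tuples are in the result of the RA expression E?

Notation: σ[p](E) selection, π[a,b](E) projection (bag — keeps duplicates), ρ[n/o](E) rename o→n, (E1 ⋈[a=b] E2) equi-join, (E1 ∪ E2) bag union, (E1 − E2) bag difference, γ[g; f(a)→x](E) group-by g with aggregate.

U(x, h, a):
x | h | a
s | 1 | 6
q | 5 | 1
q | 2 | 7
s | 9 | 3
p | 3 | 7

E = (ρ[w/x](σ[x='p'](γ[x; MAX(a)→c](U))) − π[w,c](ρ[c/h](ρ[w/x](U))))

Row counts bottom-up:
  U → 5
  γ[x; MAX(a)→c](U) → 3
  σ[x='p'](γ[x; MAX(a)→c](U)) → 1
  ρ[w/x](σ[x='p'](γ[x; MAX(a)→c](U))) → 1
  U → 5
  ρ[w/x](U) → 5
  ρ[c/h](ρ[w/x](U)) → 5
  π[w,c](ρ[c/h](ρ[w/x](U))) → 5
  (ρ[w/x](σ[x='p'](γ[x; MAX(a)→c](U))) − π[w,c](ρ[c/h](ρ[w/x](U)))) → 1

|E| = 1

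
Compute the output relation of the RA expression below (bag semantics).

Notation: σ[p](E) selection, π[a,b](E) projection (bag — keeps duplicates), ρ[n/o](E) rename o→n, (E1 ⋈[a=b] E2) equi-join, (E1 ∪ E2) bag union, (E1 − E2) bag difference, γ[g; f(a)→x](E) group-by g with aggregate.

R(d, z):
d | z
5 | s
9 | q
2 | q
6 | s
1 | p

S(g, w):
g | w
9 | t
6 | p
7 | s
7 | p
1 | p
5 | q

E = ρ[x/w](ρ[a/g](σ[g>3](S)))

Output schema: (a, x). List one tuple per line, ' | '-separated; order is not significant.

Per-node cardinality:
  S → 6
  σ[g>3](S) → 5
  ρ[a/g](σ[g>3](S)) → 5
  ρ[x/w](ρ[a/g](σ[g>3](S))) → 5

== RESULT ==
a | x
5 | q
6 | p
7 | p
7 | s
9 | t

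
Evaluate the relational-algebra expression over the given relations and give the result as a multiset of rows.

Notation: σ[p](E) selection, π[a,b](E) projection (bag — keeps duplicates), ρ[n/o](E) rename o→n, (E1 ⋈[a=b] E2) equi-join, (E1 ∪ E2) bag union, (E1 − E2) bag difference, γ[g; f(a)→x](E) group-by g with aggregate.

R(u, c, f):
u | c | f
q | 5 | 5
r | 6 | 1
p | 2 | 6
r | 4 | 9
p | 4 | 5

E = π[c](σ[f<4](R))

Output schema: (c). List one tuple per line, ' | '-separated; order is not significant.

Stepwise |·|:
  R → 5
  σ[f<4](R) → 1
  π[c](σ[f<4](R)) → 1

== RESULT ==
c
6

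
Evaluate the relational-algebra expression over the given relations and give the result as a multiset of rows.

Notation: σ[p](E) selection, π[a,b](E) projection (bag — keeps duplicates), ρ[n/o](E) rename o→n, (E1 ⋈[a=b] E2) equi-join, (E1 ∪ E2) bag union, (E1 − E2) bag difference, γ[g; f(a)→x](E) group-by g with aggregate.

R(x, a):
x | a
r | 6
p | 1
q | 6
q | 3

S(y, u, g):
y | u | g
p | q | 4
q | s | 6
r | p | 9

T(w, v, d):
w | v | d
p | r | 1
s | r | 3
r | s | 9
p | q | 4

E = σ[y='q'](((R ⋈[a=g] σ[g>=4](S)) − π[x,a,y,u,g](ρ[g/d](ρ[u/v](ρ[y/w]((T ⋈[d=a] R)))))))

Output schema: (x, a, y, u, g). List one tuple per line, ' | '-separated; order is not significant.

Subexpression sizes:
  R → 4
  S → 3
  σ[g>=4](S) → 3
  (R ⋈[a=g] σ[g>=4](S)) → 2
  T → 4
  R → 4
  (T ⋈[d=a] R) → 2
  ρ[y/w]((T ⋈[d=a] R)) → 2
  ρ[u/v](ρ[y/w]((T ⋈[d=a] R))) → 2
  ρ[g/d](ρ[u/v](ρ[y/w]((T ⋈[d=a] R)))) → 2
  π[x,a,y,u,g](ρ[g/d](ρ[u/v](ρ[y/w]((T ⋈[d=a] R))))) → 2
  ((R ⋈[a=g] σ[g>=4](S)) − π[x,a,y,u,g](ρ[g/d](ρ[u/v](ρ[y/w]((T ⋈[d=a] R)))))) → 2
  σ[y='q'](((R ⋈[a=g] σ[g>=4](S)) − π[x,a,y,u,g](ρ[g/d](ρ[u/v](ρ[y/w]((T ⋈[d=a] R))))))) → 2

== RESULT ==
x | a | y | u | g
q | 6 | q | s | 6
r | 6 | q | s | 6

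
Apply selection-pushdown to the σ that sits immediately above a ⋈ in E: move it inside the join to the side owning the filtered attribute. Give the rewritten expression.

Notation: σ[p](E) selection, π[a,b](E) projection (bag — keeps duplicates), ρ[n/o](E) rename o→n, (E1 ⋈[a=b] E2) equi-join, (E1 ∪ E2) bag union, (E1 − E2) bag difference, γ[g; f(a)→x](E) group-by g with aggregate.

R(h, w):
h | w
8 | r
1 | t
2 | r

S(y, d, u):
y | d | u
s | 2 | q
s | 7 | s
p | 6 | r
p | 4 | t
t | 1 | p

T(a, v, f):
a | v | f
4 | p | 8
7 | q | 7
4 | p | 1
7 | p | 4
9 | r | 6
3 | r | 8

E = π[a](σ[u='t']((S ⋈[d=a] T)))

σ filters on u, owned by the left side.
E' = π[a]((σ[u='t'](S) ⋈[d=a] T))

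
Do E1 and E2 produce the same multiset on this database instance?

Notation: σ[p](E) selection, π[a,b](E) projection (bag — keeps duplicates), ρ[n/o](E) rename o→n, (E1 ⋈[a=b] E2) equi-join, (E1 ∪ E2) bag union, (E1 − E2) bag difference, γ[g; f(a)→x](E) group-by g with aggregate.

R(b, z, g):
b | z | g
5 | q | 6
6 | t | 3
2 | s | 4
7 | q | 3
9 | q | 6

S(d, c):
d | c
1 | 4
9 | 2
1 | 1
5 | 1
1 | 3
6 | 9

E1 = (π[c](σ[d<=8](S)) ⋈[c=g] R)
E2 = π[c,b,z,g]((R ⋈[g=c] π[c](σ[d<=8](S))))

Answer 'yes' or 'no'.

E1 per-node cardinality:
  S → 6
  σ[d<=8](S) → 5
  π[c](σ[d<=8](S)) → 5
  R → 5
  (π[c](σ[d<=8](S)) ⋈[c=g] R) → 3
E2 per-node cardinality:
  R → 5
  S → 6
  σ[d<=8](S) → 5
  π[c](σ[d<=8](S)) → 5
  (R ⋈[g=c] π[c](σ[d<=8](S))) → 3
  π[c,b,z,g]((R ⋈[g=c] π[c](σ[d<=8](S)))) → 3

E1 and E2 produce the same multiset:
c | b | z | g
3 | 6 | t | 3
3 | 7 | q | 3
4 | 2 | s | 4

yes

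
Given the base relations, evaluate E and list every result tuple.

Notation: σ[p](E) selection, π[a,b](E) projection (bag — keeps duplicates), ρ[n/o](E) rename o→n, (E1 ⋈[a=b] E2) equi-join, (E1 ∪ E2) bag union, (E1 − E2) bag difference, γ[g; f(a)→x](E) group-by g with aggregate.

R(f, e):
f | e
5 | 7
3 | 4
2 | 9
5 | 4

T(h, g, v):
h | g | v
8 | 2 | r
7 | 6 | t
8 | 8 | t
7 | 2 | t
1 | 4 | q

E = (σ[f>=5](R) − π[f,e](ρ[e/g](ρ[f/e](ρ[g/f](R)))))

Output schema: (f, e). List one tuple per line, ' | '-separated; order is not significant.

Per-node cardinality:
  R → 4
  σ[f>=5](R) → 2
  R → 4
  ρ[g/f](R) → 4
  ρ[f/e](ρ[g/f](R)) → 4
  ρ[e/g](ρ[f/e](ρ[g/f](R))) → 4
  π[f,e](ρ[e/g](ρ[f/e](ρ[g/f](R)))) → 4
  (σ[f>=5](R) − π[f,e](ρ[e/g](ρ[f/e](ρ[g/f](R))))) → 2

== RESULT ==
f | e
5 | 4
5 | 7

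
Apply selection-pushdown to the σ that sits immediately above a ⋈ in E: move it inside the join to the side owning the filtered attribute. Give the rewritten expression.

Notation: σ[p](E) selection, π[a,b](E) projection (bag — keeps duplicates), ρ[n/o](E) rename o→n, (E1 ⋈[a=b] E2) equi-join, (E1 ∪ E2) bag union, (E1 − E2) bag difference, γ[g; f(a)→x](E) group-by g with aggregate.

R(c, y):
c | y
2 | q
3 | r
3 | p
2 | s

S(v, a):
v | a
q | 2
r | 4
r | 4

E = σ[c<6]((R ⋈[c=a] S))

σ filters on c, owned by the left side.
E' = (σ[c<6](R) ⋈[c=a] S)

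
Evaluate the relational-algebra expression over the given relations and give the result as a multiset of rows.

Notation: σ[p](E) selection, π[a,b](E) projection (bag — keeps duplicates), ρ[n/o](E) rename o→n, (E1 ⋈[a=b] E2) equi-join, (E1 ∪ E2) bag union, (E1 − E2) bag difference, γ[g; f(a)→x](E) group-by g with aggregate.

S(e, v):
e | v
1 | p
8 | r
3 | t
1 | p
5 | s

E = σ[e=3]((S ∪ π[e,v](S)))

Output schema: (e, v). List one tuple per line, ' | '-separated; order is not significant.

Row counts bottom-up:
  S → 5
  S → 5
  π[e,v](S) → 5
  (S ∪ π[e,v](S)) → 10
  σ[e=3]((S ∪ π[e,v](S))) → 2

== RESULT ==
e | v
3 | t
3 | t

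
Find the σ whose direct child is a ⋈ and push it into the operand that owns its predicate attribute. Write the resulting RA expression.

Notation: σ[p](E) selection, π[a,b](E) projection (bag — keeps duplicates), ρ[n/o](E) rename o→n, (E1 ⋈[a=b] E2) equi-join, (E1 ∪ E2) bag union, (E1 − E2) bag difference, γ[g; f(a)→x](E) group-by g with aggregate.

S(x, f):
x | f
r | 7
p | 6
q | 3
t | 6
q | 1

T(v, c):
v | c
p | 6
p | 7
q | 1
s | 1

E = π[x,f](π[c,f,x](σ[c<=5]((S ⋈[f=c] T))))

σ filters on c, owned by the right side.
E' = π[x,f](π[c,f,x]((S ⋈[f=c] σ[c<=5](T))))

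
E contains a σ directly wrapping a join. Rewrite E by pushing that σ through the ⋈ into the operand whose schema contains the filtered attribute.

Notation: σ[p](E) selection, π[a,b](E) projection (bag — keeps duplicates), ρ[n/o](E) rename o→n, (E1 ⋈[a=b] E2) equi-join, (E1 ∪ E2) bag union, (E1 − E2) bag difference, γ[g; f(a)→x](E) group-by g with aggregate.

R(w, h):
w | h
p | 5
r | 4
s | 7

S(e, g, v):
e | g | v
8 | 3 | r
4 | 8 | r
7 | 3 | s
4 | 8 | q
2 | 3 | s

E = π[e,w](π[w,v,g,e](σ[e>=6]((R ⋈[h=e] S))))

σ filters on e, owned by the right side.
E' = π[e,w](π[w,v,g,e]((R ⋈[h=e] σ[e>=6](S))))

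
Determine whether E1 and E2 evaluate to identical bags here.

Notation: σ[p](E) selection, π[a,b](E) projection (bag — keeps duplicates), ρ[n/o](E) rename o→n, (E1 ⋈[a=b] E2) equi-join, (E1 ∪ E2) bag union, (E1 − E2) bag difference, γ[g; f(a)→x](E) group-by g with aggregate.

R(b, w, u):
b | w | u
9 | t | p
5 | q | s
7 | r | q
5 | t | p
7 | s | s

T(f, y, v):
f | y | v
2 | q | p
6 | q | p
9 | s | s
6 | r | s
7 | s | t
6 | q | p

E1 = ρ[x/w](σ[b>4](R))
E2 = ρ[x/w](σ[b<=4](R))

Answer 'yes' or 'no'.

E1 row counts bottom-up:
  R → 5
  σ[b>4](R) → 5
  ρ[x/w](σ[b>4](R)) → 5
E2 row counts bottom-up:
  R → 5
  σ[b<=4](R) → 0
  ρ[x/w](σ[b<=4](R)) → 0

E1 result:
b | x | u
5 | q | s
5 | t | p
7 | r | q
7 | s | s
9 | t | p
E2 result:
b | x | u
(0 rows)
Witness: (7, 'r', 'q') appears 1× in E1 but 0× in E2.

no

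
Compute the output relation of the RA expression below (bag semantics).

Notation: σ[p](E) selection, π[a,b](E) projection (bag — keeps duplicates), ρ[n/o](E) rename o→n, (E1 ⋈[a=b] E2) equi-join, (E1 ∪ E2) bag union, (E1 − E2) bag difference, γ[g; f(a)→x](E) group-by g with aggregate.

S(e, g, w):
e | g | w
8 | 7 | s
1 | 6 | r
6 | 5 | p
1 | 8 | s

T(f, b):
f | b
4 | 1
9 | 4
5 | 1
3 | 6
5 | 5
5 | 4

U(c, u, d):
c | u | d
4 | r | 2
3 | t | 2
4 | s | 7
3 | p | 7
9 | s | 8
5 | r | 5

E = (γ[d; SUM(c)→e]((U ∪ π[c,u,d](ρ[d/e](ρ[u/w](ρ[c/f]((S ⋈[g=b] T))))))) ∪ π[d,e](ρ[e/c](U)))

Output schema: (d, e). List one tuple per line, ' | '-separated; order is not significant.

Per-node cardinality:
  U → 6
  S → 4
  T → 6
  (S ⋈[g=b] T) → 2
  ρ[c/f]((S ⋈[g=b] T)) → 2
  ρ[u/w](ρ[c/f]((S ⋈[g=b] T))) → 2
  ρ[d/e](ρ[u/w](ρ[c/f]((S ⋈[g=b] T)))) → 2
  π[c,u,d](ρ[d/e](ρ[u/w](ρ[c/f]((S ⋈[g=b] T))))) → 2
  (U ∪ π[c,u,d](ρ[d/e](ρ[u/w](ρ[c/f]((S ⋈[g=b] T)))))) → 8
  γ[d; SUM(c)→e]((U ∪ π[c,u,d](ρ[d/e](ρ[u/w](ρ[c/f]((S ⋈[g=b] T))))))) → 6
  U → 6
  ρ[e/c](U) → 6
  π[d,e](ρ[e/c](U)) → 6
  (γ[d; SUM(c)→e]((U ∪ π[c,u,d](ρ[d/e](ρ[u/w](ρ[c/f]((S ⋈[g=b] T))))))) ∪ π[d,e](ρ[e/c](U))) → 12

== RESULT ==
d | e
1 | 3
2 | 3
2 | 4
2 | 7
5 | 5
5 | 5
6 | 5
7 | 3
7 | 4
7 | 7
8 | 9
8 | 9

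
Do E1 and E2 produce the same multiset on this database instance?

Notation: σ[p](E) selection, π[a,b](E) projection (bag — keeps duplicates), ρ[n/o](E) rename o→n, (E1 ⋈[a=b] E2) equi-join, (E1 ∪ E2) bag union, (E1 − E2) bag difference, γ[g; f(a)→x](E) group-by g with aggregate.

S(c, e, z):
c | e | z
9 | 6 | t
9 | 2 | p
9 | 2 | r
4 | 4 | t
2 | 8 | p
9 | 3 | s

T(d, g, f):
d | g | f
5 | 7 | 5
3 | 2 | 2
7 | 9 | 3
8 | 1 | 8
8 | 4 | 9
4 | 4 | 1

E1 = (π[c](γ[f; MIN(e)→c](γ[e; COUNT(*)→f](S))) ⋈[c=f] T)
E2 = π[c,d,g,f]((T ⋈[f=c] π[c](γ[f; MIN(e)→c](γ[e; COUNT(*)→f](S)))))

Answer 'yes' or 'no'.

E1 stepwise |·|:
  S → 6
  γ[e; COUNT(*)→f](S) → 5
  γ[f; MIN(e)→c](γ[e; COUNT(*)→f](S)) → 2
  π[c](γ[f; MIN(e)→c](γ[e; COUNT(*)→f](S))) → 2
  T → 6
  (π[c](γ[f; MIN(e)→c](γ[e; COUNT(*)→f](S))) ⋈[c=f] T) → 2
E2 stepwise |·|:
  T → 6
  S → 6
  γ[e; COUNT(*)→f](S) → 5
  γ[f; MIN(e)→c](γ[e; COUNT(*)→f](S)) → 2
  π[c](γ[f; MIN(e)→c](γ[e; COUNT(*)→f](S))) → 2
  (T ⋈[f=c] π[c](γ[f; MIN(e)→c](γ[e; COUNT(*)→f](S)))) → 2
  π[c,d,g,f]((T ⋈[f=c] π[c](γ[f; MIN(e)→c](γ[e; COUNT(*)→f](S))))) → 2

E1 and E2 produce the same multiset:
c | d | g | f
2 | 3 | 2 | 2
3 | 7 | 9 | 3

yes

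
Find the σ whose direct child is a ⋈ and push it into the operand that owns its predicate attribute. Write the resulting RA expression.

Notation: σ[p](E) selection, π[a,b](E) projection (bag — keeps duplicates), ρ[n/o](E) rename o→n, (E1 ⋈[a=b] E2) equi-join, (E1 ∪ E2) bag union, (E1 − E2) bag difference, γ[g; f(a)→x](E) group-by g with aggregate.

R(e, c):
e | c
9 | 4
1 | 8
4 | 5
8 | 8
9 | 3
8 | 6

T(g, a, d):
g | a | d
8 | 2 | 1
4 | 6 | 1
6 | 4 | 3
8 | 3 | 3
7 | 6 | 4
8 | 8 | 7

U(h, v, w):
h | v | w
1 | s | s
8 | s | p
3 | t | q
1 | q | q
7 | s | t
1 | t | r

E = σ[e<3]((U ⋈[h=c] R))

σ filters on e, owned by the right side.
E' = (U ⋈[h=c] σ[e<3](R))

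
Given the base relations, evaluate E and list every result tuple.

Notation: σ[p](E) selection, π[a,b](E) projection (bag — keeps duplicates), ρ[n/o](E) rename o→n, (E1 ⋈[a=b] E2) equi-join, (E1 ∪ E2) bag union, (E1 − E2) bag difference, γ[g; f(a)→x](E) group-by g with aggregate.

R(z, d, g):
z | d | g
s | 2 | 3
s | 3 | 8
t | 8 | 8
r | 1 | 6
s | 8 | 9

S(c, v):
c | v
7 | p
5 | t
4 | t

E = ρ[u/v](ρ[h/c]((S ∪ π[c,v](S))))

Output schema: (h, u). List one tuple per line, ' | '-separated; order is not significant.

Subexpression sizes:
  S → 3
  S → 3
  π[c,v](S) → 3
  (S ∪ π[c,v](S)) → 6
  ρ[h/c]((S ∪ π[c,v](S))) → 6
  ρ[u/v](ρ[h/c]((S ∪ π[c,v](S)))) → 6

== RESULT ==
h | u
4 | t
4 | t
5 | t
5 | t
7 | p
7 | p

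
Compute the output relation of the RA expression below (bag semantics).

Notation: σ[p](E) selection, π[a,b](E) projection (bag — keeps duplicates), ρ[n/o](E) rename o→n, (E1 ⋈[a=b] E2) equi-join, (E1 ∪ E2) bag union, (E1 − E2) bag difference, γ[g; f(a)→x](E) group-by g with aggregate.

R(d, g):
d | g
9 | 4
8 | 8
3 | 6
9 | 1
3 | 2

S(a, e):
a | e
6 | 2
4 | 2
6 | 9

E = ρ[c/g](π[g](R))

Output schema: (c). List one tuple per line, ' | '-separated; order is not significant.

Row counts bottom-up:
  R → 5
  π[g](R) → 5
  ρ[c/g](π[g](R)) → 5

== RESULT ==
c
1
2
4
6
8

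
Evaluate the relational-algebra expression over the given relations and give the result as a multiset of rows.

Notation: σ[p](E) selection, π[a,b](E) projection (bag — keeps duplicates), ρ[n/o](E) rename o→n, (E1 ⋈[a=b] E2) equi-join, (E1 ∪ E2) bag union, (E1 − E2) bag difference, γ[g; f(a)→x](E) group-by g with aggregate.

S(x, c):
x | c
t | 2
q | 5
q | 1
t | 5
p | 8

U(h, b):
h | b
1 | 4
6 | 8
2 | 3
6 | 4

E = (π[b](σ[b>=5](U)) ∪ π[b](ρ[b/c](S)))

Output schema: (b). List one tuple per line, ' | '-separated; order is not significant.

Per-node cardinality:
  U → 4
  σ[b>=5](U) → 1
  π[b](σ[b>=5](U)) → 1
  S → 5
  ρ[b/c](S) → 5
  π[b](ρ[b/c](S)) → 5
  (π[b](σ[b>=5](U)) ∪ π[b](ρ[b/c](S))) → 6

== RESULT ==
b
1
2
5
5
8
8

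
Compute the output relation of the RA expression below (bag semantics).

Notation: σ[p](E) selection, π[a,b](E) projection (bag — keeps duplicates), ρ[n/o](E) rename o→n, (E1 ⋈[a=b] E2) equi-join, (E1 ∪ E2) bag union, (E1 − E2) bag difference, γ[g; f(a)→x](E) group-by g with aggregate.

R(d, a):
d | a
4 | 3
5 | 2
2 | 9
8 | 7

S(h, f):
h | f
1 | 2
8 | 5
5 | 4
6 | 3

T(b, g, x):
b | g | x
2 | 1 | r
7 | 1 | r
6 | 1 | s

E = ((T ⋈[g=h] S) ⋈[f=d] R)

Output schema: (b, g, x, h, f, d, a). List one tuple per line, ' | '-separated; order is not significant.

Stepwise |·|:
  T → 3
  S → 4
  (T ⋈[g=h] S) → 3
  R → 4
  ((T ⋈[g=h] S) ⋈[f=d] R) → 3

== RESULT ==
b | g | x | h | f | d | a
2 | 1 | r | 1 | 2 | 2 | 9
6 | 1 | s | 1 | 2 | 2 | 9
7 | 1 | r | 1 | 2 | 2 | 9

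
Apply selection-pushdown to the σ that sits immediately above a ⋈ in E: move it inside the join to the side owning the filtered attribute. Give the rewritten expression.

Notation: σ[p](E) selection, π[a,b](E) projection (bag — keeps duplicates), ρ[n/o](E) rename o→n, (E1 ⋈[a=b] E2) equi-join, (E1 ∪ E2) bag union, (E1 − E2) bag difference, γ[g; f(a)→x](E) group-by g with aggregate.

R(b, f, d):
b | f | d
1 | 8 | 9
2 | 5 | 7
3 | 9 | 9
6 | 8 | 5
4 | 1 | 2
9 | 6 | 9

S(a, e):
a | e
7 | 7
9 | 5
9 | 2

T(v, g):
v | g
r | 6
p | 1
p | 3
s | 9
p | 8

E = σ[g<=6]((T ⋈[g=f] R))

σ filters on g, owned by the left side.
E' = (σ[g<=6](T) ⋈[g=f] R)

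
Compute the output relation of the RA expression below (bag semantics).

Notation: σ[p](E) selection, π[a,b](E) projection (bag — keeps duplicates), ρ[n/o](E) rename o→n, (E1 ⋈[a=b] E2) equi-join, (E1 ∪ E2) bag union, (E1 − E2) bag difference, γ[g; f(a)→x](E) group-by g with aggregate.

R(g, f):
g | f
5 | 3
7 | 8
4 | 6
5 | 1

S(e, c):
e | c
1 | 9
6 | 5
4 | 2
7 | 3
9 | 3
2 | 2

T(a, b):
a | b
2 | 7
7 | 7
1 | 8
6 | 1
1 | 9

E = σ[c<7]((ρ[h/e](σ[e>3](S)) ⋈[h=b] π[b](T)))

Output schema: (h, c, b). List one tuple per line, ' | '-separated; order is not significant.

Stepwise |·|:
  S → 6
  σ[e>3](S) → 4
  ρ[h/e](σ[e>3](S)) → 4
  T → 5
  π[b](T) → 5
  (ρ[h/e](σ[e>3](S)) ⋈[h=b] π[b](T)) → 3
  σ[c<7]((ρ[h/e](σ[e>3](S)) ⋈[h=b] π[b](T))) → 3

== RESULT ==
h | c | b
7 | 3 | 7
7 | 3 | 7
9 | 3 | 9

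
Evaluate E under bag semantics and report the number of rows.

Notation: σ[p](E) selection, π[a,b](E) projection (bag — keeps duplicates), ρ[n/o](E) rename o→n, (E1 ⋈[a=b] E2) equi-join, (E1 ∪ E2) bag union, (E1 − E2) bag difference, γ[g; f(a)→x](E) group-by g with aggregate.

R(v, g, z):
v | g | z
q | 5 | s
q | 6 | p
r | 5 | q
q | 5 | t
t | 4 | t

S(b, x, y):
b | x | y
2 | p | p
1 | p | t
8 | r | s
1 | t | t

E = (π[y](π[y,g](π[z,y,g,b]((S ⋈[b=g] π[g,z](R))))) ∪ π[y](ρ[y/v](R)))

Row counts bottom-up:
  S → 4
  R → 5
  π[g,z](R) → 5
  (S ⋈[b=g] π[g,z](R)) → 0
  π[z,y,g,b]((S ⋈[b=g] π[g,z](R))) → 0
  π[y,g](π[z,y,g,b]((S ⋈[b=g] π[g,z](R)))) → 0
  π[y](π[y,g](π[z,y,g,b]((S ⋈[b=g] π[g,z](R))))) → 0
  R → 5
  ρ[y/v](R) → 5
  π[y](ρ[y/v](R)) → 5
  (π[y](π[y,g](π[z,y,g,b]((S ⋈[b=g] π[g,z](R))))) ∪ π[y](ρ[y/v](R))) → 5

|E| = 5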